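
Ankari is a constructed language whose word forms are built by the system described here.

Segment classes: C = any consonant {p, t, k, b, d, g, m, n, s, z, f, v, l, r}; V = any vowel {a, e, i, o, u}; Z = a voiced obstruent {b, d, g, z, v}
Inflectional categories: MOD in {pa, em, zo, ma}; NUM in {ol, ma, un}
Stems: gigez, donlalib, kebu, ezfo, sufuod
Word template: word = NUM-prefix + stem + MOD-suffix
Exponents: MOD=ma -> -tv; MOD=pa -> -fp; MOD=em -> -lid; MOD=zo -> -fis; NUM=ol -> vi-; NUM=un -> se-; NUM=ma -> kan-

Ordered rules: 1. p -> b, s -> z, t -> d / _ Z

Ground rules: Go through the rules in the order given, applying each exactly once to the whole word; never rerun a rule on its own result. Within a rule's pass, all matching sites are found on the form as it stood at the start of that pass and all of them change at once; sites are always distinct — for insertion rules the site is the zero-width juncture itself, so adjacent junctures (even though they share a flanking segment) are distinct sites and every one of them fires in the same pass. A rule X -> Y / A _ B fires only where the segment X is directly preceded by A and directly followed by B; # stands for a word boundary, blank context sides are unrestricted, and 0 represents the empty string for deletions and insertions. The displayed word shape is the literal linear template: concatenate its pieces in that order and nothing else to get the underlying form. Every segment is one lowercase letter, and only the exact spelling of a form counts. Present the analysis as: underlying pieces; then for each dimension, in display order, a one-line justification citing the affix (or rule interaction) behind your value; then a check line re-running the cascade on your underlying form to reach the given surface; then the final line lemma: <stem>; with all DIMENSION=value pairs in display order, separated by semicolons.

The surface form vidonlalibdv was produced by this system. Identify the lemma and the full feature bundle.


underlying: vi-donlalib-tv
MOD=ma - signalled by the affix -tv
NUM=ol - signalled by the affix vi-
check: vidonlalibtv -> vidonlalibdv
lemma: donlalib; MOD=ma; NUM=ol


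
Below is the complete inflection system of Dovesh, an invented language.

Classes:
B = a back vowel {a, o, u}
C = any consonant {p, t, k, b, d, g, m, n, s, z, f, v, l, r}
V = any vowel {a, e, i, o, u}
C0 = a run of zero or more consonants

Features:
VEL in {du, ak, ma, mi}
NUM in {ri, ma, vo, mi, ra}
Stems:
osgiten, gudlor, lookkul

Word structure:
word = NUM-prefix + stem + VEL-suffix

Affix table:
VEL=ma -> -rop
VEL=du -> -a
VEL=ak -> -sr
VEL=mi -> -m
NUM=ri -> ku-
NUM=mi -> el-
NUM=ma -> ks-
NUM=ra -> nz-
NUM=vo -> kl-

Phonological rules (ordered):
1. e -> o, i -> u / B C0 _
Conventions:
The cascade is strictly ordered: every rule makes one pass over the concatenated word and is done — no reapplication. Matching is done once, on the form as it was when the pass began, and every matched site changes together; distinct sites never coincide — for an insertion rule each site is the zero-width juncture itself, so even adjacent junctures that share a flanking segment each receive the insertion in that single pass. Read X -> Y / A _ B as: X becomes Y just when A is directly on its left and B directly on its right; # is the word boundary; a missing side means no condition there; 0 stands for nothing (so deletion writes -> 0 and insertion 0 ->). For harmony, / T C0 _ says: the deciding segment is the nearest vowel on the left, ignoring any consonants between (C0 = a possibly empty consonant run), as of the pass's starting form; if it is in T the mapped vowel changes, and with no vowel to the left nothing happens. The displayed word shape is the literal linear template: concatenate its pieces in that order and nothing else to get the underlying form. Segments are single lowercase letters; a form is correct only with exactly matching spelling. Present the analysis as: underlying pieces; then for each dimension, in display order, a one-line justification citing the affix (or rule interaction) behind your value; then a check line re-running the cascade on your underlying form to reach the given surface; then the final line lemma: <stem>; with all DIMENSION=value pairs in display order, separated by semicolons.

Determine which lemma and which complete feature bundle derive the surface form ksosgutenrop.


underlying: ks-osgiten-rop
VEL=ma - signalled by the affix -rop
NUM=ma - signalled by the affix ks-
check: ksosgitenrop -> ksosgutenrop
lemma: osgiten; VEL=ma; NUM=ma


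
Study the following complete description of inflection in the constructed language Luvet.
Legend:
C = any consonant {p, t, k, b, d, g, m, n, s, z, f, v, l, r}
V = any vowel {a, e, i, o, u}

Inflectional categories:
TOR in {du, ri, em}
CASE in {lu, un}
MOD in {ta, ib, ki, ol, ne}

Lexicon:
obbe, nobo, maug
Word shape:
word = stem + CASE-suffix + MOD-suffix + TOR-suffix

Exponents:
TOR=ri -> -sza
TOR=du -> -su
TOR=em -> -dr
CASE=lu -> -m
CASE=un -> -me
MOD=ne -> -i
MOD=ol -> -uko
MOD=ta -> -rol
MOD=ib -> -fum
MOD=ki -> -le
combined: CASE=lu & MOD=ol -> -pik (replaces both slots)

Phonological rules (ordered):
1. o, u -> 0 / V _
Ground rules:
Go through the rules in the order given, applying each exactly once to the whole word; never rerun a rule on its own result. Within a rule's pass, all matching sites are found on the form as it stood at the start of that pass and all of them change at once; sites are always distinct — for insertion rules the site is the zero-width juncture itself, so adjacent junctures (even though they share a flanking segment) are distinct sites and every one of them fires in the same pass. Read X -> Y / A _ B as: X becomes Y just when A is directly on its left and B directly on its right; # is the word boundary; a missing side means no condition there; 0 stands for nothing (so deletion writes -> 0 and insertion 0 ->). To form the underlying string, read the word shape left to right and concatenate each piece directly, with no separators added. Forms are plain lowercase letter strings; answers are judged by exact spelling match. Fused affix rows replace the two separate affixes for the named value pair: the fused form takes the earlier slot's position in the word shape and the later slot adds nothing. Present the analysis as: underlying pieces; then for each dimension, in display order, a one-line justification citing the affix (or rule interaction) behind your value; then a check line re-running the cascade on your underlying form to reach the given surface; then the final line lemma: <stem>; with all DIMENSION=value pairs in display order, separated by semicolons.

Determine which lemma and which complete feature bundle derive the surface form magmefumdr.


underlying: maug-me-fum-dr
TOR=em - signalled by the affix -dr
CASE=un - signalled by the affix -me
MOD=ib - signalled by the affix -fum
check: maugmefumdr -> magmefumdr
lemma: maug; TOR=em; CASE=un; MOD=ib


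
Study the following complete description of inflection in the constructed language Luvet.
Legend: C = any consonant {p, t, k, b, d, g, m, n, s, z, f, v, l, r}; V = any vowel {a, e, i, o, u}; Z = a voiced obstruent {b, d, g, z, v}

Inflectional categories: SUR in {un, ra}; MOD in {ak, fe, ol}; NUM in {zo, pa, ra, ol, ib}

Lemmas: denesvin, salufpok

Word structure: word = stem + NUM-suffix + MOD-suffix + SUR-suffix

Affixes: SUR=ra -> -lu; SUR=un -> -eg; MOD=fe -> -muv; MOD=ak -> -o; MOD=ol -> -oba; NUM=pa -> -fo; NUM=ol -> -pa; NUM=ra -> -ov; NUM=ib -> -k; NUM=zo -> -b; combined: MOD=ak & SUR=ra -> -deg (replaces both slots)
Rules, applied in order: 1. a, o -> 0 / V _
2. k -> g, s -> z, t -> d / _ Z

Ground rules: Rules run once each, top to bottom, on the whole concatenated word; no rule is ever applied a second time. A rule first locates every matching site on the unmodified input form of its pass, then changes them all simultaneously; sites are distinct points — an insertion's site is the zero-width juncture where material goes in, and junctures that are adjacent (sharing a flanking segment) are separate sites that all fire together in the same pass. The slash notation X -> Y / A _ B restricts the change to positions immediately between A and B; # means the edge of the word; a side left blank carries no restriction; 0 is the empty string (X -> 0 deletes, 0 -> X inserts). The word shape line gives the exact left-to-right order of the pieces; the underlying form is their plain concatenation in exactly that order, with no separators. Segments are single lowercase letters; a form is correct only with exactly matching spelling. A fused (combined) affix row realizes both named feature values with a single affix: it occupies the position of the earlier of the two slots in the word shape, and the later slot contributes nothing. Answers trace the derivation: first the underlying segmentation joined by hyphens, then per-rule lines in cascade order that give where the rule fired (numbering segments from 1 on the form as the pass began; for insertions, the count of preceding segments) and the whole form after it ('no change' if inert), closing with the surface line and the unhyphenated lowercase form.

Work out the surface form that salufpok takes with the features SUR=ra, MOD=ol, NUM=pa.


underlying: salufpok-fo-oba-lu
1. a, o -> 0 / V _: fires at position(s) 11: salufpokfobalu
2. k -> g, s -> z, t -> d / _ Z: no change
surface: salufpokfobalu


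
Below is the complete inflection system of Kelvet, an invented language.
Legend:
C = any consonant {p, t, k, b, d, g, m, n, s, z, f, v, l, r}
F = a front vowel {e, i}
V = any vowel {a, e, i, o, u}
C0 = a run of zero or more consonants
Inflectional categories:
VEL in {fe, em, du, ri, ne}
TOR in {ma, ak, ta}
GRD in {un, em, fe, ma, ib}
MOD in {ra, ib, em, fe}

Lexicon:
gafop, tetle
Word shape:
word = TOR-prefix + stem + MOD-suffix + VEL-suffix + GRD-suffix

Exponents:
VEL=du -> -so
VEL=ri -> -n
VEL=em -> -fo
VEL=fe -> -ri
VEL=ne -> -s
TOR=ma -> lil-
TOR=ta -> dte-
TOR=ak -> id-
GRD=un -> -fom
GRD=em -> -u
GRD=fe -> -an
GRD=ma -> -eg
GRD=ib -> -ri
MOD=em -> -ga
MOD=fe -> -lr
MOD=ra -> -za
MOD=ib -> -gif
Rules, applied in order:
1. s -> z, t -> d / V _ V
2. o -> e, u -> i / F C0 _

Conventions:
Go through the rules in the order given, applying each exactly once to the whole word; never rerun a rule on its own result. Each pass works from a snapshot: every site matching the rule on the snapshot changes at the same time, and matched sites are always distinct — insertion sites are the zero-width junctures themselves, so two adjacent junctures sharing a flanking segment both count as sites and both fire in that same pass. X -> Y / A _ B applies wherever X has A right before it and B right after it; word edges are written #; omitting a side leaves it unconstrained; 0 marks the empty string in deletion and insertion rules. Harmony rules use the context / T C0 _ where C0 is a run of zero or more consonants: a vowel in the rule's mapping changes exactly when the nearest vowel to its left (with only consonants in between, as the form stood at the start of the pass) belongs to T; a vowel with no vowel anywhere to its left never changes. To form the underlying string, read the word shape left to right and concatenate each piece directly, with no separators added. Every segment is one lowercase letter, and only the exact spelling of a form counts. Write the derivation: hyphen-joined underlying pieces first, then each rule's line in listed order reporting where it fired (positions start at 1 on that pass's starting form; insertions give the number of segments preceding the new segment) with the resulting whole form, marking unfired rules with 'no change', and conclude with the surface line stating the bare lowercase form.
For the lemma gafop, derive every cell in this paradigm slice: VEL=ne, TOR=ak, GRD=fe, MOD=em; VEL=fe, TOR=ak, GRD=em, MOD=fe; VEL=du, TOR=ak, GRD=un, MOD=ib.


cell VEL=ne, TOR=ak, GRD=fe, MOD=em:
underlying: id-gafop-ga-s-an
1. s -> z, t -> d / V _ V: fires at position(s) 10: idgafopgazan
2. o -> e, u -> i / F C0 _: no change
surface: idgafopgazan

cell VEL=fe, TOR=ak, GRD=em, MOD=fe:
underlying: id-gafop-lr-ri-u
1. s -> z, t -> d / V _ V: no change
2. o -> e, u -> i / F C0 _: fires at position(s) 12: idgafoplrrii
surface: idgafoplrrii

cell VEL=du, TOR=ak, GRD=un, MOD=ib:
underlying: id-gafop-gif-so-fom
1. s -> z, t -> d / V _ V: no change
2. o -> e, u -> i / F C0 _: fires at position(s) 12: idgafopgifsefom
surface: idgafopgifsefom


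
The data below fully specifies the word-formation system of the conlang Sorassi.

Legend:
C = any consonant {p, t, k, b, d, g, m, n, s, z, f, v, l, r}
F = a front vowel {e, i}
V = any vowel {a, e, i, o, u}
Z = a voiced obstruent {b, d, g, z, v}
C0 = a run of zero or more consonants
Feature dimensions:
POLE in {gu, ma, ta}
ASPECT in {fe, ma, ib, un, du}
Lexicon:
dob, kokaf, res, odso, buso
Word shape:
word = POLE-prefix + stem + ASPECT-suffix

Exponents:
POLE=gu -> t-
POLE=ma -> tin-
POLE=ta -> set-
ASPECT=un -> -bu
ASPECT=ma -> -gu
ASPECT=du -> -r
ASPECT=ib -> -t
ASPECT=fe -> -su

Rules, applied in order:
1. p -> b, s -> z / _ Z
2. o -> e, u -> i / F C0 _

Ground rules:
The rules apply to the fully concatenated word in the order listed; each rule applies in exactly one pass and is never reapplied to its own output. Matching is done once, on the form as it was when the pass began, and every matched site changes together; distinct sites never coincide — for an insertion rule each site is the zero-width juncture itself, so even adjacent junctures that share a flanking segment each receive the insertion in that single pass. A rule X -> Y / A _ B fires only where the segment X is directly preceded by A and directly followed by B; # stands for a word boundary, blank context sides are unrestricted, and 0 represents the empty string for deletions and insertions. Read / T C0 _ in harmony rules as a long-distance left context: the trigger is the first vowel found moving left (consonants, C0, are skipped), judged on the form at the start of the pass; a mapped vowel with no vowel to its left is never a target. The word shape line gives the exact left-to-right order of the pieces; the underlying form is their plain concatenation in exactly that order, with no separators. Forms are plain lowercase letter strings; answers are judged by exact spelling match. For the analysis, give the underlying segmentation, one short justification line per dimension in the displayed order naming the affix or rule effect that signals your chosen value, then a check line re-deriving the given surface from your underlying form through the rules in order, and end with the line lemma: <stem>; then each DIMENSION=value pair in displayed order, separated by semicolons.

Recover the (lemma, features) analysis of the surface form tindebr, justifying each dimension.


underlying: tin-dob-r
POLE=ma - signalled by the affix tin-
ASPECT=du - signalled by the affix -r
check: tindobr -> tindobr -> tindebr
lemma: dob; POLE=ma; ASPECT=du


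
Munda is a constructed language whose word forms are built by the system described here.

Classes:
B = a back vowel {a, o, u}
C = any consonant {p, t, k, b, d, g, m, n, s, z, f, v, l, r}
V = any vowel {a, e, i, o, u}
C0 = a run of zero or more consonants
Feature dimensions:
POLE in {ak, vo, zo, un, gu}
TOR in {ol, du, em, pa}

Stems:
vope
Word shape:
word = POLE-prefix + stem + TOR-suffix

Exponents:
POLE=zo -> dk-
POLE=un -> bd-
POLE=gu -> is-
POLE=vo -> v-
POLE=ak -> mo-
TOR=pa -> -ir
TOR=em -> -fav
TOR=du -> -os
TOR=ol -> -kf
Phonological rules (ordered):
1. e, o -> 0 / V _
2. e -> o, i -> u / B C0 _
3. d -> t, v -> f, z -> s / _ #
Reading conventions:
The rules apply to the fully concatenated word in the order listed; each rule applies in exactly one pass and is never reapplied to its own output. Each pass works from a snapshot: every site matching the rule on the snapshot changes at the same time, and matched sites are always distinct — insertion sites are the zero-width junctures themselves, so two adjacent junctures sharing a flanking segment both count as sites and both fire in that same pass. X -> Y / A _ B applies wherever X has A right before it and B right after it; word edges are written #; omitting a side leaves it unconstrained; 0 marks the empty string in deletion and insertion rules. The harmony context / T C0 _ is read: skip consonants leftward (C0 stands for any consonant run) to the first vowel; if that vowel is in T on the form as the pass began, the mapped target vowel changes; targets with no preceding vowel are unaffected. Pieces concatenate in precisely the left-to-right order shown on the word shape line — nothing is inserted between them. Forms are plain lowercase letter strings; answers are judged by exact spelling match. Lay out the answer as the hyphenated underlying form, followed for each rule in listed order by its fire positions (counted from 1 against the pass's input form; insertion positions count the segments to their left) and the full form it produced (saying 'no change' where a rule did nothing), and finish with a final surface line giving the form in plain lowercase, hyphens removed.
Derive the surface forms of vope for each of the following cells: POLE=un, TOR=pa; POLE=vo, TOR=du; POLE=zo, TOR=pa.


cell POLE=un, TOR=pa:
underlying: bd-vope-ir
1. e, o -> 0 / V _: no change
2. e -> o, i -> u / B C0 _: fires at position(s) 6: bdvopoir
3. d -> t, v -> f, z -> s / _ #: no change
surface: bdvopoir

cell POLE=vo, TOR=du:
underlying: v-vope-os
1. e, o -> 0 / V _: fires at position(s) 6: vvopes
2. e -> o, i -> u / B C0 _: fires at position(s) 5: vvopos
3. d -> t, v -> f, z -> s / _ #: no change
surface: vvopos

cell POLE=zo, TOR=pa:
underlying: dk-vope-ir
1. e, o -> 0 / V _: no change
2. e -> o, i -> u / B C0 _: fires at position(s) 6: dkvopoir
3. d -> t, v -> f, z -> s / _ #: no change
surface: dkvopoir


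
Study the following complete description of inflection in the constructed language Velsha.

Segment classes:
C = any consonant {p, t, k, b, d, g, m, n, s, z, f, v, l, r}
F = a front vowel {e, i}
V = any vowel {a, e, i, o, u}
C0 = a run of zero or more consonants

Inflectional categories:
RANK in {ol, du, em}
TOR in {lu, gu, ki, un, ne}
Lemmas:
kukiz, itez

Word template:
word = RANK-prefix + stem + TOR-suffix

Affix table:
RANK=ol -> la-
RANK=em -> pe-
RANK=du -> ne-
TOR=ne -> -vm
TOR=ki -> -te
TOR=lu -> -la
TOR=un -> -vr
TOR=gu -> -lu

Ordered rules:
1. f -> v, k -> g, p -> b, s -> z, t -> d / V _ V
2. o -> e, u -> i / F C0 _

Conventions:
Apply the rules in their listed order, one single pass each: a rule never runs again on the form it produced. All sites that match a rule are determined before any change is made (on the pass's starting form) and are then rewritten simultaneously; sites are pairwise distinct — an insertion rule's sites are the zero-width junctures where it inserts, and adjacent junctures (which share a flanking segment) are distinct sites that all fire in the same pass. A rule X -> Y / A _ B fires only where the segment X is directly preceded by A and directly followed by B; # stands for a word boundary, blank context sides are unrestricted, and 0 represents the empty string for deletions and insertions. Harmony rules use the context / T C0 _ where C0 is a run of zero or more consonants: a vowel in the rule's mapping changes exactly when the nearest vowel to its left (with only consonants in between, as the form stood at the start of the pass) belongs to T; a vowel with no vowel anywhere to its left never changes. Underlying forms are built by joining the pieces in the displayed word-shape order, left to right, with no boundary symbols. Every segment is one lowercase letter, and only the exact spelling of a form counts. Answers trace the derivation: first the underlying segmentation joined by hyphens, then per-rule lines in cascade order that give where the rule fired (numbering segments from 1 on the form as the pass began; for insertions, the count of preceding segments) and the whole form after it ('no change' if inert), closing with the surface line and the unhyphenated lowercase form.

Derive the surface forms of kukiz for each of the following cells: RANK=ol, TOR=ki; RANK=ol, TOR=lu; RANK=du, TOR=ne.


cell RANK=ol, TOR=ki:
underlying: la-kukiz-te
1. f -> v, k -> g, p -> b, s -> z, t -> d / V _ V: fires at position(s) 3, 5: lagugizte
2. o -> e, u -> i / F C0 _: no change
surface: lagugizte

cell RANK=ol, TOR=lu:
underlying: la-kukiz-la
1. f -> v, k -> g, p -> b, s -> z, t -> d / V _ V: fires at position(s) 3, 5: lagugizla
2. o -> e, u -> i / F C0 _: no change
surface: lagugizla

cell RANK=du, TOR=ne:
underlying: ne-kukiz-vm
1. f -> v, k -> g, p -> b, s -> z, t -> d / V _ V: fires at position(s) 3, 5: negugizvm
2. o -> e, u -> i / F C0 _: fires at position(s) 4: negigizvm
surface: negigizvm


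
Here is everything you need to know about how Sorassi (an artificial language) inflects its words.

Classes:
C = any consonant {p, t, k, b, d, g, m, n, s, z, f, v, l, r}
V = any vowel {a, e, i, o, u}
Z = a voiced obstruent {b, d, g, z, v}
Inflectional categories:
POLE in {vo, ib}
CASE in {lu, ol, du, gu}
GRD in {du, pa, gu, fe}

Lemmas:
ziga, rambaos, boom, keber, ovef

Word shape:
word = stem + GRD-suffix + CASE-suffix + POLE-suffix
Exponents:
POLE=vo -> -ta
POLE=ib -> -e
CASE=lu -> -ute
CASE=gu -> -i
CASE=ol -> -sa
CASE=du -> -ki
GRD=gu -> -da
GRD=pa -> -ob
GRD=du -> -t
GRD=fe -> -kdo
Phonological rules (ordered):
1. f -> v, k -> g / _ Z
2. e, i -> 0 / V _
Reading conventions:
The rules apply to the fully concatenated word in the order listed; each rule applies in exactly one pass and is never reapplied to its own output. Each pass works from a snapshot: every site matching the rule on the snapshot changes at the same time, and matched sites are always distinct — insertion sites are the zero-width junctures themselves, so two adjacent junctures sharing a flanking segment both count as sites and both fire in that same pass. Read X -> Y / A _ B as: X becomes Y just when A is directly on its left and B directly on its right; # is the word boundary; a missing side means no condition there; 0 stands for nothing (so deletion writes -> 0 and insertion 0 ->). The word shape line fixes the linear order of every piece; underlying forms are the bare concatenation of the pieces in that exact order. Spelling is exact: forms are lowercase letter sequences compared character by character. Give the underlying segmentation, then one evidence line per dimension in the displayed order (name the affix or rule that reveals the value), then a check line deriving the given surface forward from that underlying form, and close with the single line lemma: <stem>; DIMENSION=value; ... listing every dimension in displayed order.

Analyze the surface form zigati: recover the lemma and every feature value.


underlying: ziga-t-i-e
POLE=ib - signalled by the affix -e
CASE=gu - signalled by the affix -i
GRD=du - signalled by the affix -t
check: zigatie -> zigatie -> zigati
lemma: ziga; POLE=ib; CASE=gu; GRD=du


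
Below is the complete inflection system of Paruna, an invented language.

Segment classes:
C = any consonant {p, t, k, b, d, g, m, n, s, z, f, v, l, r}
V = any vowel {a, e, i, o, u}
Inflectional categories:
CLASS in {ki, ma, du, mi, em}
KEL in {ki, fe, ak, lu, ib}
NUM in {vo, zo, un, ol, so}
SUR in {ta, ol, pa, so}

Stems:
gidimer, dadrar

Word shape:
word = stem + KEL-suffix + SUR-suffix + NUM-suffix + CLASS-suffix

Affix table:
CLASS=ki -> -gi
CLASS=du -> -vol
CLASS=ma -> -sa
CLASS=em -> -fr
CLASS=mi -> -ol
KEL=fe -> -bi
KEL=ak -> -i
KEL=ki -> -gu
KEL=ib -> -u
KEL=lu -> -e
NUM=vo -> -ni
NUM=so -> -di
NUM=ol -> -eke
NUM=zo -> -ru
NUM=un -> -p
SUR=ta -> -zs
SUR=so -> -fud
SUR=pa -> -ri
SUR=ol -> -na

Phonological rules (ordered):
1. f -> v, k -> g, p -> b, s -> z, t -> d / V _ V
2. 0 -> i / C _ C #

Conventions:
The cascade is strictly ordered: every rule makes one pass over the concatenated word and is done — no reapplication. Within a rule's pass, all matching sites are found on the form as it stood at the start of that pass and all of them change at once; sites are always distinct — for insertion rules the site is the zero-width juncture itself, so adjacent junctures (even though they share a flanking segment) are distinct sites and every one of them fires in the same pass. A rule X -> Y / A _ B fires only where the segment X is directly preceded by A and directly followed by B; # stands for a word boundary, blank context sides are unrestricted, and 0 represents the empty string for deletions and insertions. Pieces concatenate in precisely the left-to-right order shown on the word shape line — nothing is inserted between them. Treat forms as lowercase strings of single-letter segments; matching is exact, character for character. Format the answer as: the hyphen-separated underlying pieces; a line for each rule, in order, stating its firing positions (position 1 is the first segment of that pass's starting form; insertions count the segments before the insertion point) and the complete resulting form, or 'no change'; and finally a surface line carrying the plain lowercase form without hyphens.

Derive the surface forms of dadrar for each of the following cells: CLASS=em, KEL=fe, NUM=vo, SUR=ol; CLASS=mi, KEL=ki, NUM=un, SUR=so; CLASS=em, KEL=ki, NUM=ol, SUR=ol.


cell CLASS=em, KEL=fe, NUM=vo, SUR=ol:
underlying: dadrar-bi-na-ni-fr
1. f -> v, k -> g, p -> b, s -> z, t -> d / V _ V: no change
2. 0 -> i / C _ C #: inserts after position(s) 13: dadrarbinanifir
surface: dadrarbinanifir

cell CLASS=mi, KEL=ki, NUM=un, SUR=so:
underlying: dadrar-gu-fud-p-ol
1. f -> v, k -> g, p -> b, s -> z, t -> d / V _ V: fires at position(s) 9: dadrarguvudpol
2. 0 -> i / C _ C #: no change
surface: dadrarguvudpol

cell CLASS=em, KEL=ki, NUM=ol, SUR=ol:
underlying: dadrar-gu-na-eke-fr
1. f -> v, k -> g, p -> b, s -> z, t -> d / V _ V: fires at position(s) 12: dadrargunaegefr
2. 0 -> i / C _ C #: inserts after position(s) 14: dadrargunaegefir
surface: dadrargunaegefir


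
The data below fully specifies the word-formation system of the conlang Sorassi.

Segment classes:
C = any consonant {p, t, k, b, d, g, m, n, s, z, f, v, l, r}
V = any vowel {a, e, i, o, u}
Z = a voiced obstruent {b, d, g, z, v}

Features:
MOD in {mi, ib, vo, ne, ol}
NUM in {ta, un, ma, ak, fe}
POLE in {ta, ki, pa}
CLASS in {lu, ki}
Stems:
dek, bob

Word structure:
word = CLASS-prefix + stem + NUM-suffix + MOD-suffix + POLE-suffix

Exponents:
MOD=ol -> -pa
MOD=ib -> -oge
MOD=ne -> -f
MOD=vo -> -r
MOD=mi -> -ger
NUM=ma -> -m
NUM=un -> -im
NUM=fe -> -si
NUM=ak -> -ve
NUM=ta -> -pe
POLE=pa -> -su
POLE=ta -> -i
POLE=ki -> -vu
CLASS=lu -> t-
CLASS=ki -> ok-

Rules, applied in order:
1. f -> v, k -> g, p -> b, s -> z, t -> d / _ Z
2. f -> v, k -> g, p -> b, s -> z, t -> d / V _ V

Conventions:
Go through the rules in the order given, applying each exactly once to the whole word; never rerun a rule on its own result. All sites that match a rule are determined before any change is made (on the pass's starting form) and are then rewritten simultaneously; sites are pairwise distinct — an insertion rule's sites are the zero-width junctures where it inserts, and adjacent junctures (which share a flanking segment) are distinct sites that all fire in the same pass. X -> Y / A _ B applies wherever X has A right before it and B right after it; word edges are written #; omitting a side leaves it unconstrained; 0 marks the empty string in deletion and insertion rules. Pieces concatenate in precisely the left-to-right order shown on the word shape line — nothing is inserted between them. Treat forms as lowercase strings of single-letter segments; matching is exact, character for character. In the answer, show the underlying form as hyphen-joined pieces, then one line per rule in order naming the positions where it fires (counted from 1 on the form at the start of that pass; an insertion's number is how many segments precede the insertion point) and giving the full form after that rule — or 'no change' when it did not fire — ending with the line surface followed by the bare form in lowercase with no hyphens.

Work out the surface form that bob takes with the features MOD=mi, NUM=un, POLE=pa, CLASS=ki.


underlying: ok-bob-im-ger-su
1. f -> v, k -> g, p -> b, s -> z, t -> d / _ Z: fires at position(s) 2: ogbobimgersu
2. f -> v, k -> g, p -> b, s -> z, t -> d / V _ V: no change
surface: ogbobimgersu


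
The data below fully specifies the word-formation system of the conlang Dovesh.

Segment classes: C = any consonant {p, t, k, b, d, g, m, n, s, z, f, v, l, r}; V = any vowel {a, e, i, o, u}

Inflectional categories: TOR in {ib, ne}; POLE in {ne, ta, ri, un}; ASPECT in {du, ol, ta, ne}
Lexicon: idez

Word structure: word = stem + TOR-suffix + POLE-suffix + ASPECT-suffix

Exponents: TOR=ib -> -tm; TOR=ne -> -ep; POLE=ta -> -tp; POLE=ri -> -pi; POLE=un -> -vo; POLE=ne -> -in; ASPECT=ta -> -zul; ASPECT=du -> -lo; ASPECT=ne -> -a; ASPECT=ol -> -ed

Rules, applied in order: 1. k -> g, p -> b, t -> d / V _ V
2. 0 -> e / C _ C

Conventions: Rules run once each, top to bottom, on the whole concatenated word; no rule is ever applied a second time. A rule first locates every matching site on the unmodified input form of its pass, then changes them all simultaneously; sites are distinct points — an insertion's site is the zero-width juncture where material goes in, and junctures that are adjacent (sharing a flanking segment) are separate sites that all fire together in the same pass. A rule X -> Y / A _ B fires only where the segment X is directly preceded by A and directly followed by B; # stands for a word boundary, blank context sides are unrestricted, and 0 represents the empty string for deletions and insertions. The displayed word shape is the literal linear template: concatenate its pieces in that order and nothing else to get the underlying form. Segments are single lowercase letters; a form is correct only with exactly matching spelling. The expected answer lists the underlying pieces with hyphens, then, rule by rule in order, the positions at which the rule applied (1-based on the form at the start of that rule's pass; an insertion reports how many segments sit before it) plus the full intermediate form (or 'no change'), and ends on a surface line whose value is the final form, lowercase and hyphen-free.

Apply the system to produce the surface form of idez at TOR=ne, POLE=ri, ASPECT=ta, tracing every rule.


underlying: idez-ep-pi-zul
1. k -> g, p -> b, t -> d / V _ V: no change
2. 0 -> e / C _ C: inserts after position(s) 6: idezepepizul
surface: idezepepizul


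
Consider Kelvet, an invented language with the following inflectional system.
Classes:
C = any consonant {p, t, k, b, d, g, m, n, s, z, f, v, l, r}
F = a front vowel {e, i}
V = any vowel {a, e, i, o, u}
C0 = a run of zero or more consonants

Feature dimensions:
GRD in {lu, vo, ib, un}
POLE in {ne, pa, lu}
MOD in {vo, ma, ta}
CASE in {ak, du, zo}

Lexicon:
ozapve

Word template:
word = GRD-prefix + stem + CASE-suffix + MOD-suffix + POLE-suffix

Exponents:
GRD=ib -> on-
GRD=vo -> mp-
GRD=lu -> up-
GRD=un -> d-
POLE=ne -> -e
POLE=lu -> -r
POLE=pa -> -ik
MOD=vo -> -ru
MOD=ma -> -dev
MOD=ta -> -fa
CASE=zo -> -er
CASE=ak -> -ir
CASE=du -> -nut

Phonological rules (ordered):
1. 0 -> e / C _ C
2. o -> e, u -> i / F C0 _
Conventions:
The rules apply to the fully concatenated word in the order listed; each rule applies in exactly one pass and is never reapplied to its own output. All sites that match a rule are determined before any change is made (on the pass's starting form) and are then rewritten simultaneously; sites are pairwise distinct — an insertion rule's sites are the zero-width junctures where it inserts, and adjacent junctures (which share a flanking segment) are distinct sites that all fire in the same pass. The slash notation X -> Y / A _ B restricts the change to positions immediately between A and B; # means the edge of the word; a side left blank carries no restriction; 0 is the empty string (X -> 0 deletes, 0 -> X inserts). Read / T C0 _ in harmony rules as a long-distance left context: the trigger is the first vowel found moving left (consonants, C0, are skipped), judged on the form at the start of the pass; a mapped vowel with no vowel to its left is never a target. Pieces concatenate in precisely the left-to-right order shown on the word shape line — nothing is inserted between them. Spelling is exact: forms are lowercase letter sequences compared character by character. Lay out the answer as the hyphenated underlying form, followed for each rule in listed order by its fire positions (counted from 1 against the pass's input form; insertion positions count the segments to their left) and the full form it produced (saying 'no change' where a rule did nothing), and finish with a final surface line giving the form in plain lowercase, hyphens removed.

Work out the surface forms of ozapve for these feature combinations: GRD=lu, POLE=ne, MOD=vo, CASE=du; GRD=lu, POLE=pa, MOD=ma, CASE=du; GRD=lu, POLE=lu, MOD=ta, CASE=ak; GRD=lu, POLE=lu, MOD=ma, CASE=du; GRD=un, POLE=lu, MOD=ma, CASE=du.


cell GRD=lu, POLE=ne, MOD=vo, CASE=du:
underlying: up-ozapve-nut-ru-e
1. 0 -> e / C _ C: inserts after position(s) 6, 11: upozapevenuterue
2. o -> e, u -> i / F C0 _: fires at position(s) 11, 15: upozapeveniterie
surface: upozapeveniterie

cell GRD=lu, POLE=pa, MOD=ma, CASE=du:
underlying: up-ozapve-nut-dev-ik
1. 0 -> e / C _ C: inserts after position(s) 6, 11: upozapevenutedevik
2. o -> e, u -> i / F C0 _: fires at position(s) 11: upozapevenitedevik
surface: upozapevenitedevik

cell GRD=lu, POLE=lu, MOD=ta, CASE=ak:
underlying: up-ozapve-ir-fa-r
1. 0 -> e / C _ C: inserts after position(s) 6, 10: upozapeveirefar
2. o -> e, u -> i / F C0 _: no change
surface: upozapeveirefar

cell GRD=lu, POLE=lu, MOD=ma, CASE=du:
underlying: up-ozapve-nut-dev-r
1. 0 -> e / C _ C: inserts after position(s) 6, 11, 14: upozapevenutedever
2. o -> e, u -> i / F C0 _: fires at position(s) 11: upozapevenitedever
surface: upozapevenitedever

cell GRD=un, POLE=lu, MOD=ma, CASE=du:
underlying: d-ozapve-nut-dev-r
1. 0 -> e / C _ C: inserts after position(s) 5, 10, 13: dozapevenutedever
2. o -> e, u -> i / F C0 _: fires at position(s) 10: dozapevenitedever
surface: dozapevenitedever


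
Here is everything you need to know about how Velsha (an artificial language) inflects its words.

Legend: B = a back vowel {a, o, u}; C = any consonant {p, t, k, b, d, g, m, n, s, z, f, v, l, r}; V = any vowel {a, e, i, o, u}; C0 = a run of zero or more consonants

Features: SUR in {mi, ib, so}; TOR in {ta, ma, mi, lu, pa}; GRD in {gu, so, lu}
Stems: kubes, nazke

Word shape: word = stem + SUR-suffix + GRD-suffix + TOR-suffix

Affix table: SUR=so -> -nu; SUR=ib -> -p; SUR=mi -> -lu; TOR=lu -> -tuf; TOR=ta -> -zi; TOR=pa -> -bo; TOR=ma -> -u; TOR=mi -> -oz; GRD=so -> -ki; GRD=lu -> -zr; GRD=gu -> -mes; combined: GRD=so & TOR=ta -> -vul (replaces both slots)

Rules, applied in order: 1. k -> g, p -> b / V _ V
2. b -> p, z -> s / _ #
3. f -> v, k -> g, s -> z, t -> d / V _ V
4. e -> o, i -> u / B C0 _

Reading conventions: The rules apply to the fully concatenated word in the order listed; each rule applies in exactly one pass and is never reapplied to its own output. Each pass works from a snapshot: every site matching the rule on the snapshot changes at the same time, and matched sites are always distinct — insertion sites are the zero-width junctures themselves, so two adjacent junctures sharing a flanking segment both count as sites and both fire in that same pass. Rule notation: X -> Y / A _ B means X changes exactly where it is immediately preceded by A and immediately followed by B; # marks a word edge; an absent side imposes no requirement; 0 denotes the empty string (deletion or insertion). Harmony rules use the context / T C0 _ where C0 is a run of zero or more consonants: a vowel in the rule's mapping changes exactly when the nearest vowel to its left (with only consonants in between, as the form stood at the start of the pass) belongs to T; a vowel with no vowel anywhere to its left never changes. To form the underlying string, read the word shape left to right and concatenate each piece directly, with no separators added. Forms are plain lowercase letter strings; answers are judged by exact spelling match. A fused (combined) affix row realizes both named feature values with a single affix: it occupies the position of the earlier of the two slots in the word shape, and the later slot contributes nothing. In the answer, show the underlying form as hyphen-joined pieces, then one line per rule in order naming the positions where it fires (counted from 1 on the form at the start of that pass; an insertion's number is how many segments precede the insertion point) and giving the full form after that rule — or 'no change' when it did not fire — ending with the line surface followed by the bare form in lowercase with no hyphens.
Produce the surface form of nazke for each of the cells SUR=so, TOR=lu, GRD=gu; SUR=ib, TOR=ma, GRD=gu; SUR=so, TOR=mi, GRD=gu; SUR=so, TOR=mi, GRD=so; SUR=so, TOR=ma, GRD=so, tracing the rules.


cell SUR=so, TOR=lu, GRD=gu:
underlying: nazke-nu-mes-tuf
1. k -> g, p -> b / V _ V: no change
2. b -> p, z -> s / _ #: no change
3. f -> v, k -> g, s -> z, t -> d / V _ V: no change
4. e -> o, i -> u / B C0 _: fires at position(s) 5, 9: nazkonumostuf
surface: nazkonumostuf

cell SUR=ib, TOR=ma, GRD=gu:
underlying: nazke-p-mes-u
1. k -> g, p -> b / V _ V: no change
2. b -> p, z -> s / _ #: no change
3. f -> v, k -> g, s -> z, t -> d / V _ V: fires at position(s) 9: nazkepmezu
4. e -> o, i -> u / B C0 _: fires at position(s) 5: nazkopmezu
surface: nazkopmezu

cell SUR=so, TOR=mi, GRD=gu:
underlying: nazke-nu-mes-oz
1. k -> g, p -> b / V _ V: no change
2. b -> p, z -> s / _ #: fires at position(s) 12: nazkenumesos
3. f -> v, k -> g, s -> z, t -> d / V _ V: fires at position(s) 10: nazkenumezos
4. e -> o, i -> u / B C0 _: fires at position(s) 5, 9: nazkonumozos
surface: nazkonumozos

cell SUR=so, TOR=mi, GRD=so:
underlying: nazke-nu-ki-oz
1. k -> g, p -> b / V _ V: fires at position(s) 8: nazkenugioz
2. b -> p, z -> s / _ #: fires at position(s) 11: nazkenugios
3. f -> v, k -> g, s -> z, t -> d / V _ V: no change
4. e -> o, i -> u / B C0 _: fires at position(s) 5, 9: nazkonuguos
surface: nazkonuguos

cell SUR=so, TOR=ma, GRD=so:
underlying: nazke-nu-ki-u
1. k -> g, p -> b / V _ V: fires at position(s) 8: nazkenugiu
2. b -> p, z -> s / _ #: no change
3. f -> v, k -> g, s -> z, t -> d / V _ V: no change
4. e -> o, i -> u / B C0 _: fires at position(s) 5, 9: nazkonuguu
surface: nazkonuguu


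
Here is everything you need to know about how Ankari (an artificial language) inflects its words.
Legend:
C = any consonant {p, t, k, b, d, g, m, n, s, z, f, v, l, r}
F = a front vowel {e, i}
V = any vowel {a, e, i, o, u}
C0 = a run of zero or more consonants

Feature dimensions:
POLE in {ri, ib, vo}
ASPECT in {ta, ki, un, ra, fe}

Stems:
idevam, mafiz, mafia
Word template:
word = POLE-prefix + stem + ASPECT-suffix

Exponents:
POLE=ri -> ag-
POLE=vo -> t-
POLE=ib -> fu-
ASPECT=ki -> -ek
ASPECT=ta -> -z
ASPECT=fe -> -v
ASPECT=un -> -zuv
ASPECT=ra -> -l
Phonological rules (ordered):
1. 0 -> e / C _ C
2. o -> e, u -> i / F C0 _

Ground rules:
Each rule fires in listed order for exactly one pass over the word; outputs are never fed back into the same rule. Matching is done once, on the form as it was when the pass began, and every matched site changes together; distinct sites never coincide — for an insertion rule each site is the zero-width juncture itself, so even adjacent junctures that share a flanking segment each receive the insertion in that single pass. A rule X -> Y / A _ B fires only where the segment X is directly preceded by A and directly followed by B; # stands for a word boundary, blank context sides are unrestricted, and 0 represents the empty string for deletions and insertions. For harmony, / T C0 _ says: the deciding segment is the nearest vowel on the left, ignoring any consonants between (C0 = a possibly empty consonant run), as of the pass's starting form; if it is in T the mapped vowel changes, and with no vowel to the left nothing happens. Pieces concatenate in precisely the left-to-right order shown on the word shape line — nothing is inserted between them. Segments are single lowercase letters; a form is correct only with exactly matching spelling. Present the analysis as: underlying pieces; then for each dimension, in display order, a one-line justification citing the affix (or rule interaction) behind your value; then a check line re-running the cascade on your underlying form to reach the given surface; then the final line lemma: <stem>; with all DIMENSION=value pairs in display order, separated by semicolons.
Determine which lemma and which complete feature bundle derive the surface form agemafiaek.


underlying: ag-mafia-ek
POLE=ri - signalled by the affix ag-
ASPECT=ki - signalled by the affix -ek
check: agmafiaek -> agemafiaek -> agemafiaek
lemma: mafia; POLE=ri; ASPECT=ki
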